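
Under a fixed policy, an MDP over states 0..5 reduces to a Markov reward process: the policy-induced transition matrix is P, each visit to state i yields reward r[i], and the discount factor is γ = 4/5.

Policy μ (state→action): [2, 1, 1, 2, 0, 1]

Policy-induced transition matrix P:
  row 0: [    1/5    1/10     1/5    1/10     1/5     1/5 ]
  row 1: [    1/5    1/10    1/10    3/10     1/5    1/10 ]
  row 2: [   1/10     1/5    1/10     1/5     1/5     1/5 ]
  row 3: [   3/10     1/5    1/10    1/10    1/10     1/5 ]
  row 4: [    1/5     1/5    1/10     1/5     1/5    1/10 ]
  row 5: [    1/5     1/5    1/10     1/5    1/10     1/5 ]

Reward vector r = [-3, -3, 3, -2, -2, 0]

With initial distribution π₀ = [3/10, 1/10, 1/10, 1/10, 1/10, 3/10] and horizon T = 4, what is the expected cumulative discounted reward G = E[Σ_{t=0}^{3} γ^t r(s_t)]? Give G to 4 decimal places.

t=0: π = [0.3000, 0.1000, 0.1000, 0.1000, 0.1000, 0.3000], E[r] = -1.3000, γ^t·E[r] = -1.300000, running G = -1.300000
t=1: π = [0.2000, 0.1600, 0.1300, 0.1700, 0.1600, 0.1800], E[r] = -1.3500, γ^t·E[r] = -1.080000, running G = -2.380000
t=2: π = [0.2040, 0.1640, 0.1200, 0.1790, 0.1650, 0.1680], E[r] = -1.4320, γ^t·E[r] = -0.916480, running G = -3.296480
t=3: π = [0.2059, 0.1632, 0.1204, 0.1781, 0.1653, 0.1671], E[r] = -1.4329, γ^t·E[r] = -0.733645, running G = -4.030125

G = -4.0301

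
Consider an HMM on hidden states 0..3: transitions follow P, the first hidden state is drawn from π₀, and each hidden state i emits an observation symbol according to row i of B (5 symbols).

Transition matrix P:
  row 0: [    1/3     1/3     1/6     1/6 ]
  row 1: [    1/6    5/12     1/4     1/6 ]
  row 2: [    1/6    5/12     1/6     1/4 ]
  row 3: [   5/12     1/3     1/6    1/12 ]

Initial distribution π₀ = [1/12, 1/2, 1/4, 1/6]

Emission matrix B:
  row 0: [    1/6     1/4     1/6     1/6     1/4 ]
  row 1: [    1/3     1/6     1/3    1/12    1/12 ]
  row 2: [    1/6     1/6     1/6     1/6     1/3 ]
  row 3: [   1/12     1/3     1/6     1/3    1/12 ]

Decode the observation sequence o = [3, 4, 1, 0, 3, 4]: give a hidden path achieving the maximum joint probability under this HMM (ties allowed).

t=0: δ = [1.389e-02, 4.167e-02, 4.167e-02, 5.556e-02]  (obs o_0=3)
t=1: δ = [5.787e-03, 1.543e-03, 3.472e-03, 8.681e-04]  ψ = [3, 3, 1, 2]  (obs o_1=4)
t=2: δ = [4.823e-04, 3.215e-04, 1.608e-04, 3.215e-04]  ψ = [0, 0, 0, 0]  (obs o_2=1)
t=3: δ = [2.679e-05, 5.358e-05, 1.340e-05, 6.698e-06]  ψ = [0, 0, 0, 0]  (obs o_3=0)
t=4: δ = [1.488e-06, 1.861e-06, 2.233e-06, 2.977e-06]  ψ = [0, 1, 1, 1]  (obs o_4=3)
t=5: δ = [3.101e-07, 8.269e-08, 1.654e-07, 4.651e-08]  ψ = [3, 3, 3, 2]  (obs o_5=4)
backtrack: best end state = 0; path = [3, 0, 0, 1, 3, 0]

path = [3, 0, 0, 1, 3, 0]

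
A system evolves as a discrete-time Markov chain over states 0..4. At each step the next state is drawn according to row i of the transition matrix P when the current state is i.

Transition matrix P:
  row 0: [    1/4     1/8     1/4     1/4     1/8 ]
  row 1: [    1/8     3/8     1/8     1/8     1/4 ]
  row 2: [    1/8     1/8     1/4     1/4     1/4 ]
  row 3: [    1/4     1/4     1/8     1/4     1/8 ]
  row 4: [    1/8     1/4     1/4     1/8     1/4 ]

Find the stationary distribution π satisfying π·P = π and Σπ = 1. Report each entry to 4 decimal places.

π = [0.1708, 0.2333, 0.1964, 0.1953, 0.2042]

Balance equations π_j = Σ_i π_i·P[i][j]:
  π_0 = 1/4·π_0 + 1/8·π_1 + 1/8·π_2 + 1/4·π_3 + 1/8·π_4
  π_1 = 1/8·π_0 + 3/8·π_1 + 1/8·π_2 + 1/4·π_3 + 1/4·π_4
  π_2 = 1/4·π_0 + 1/8·π_1 + 1/4·π_2 + 1/8·π_3 + 1/4·π_4
  π_3 = 1/4·π_0 + 1/8·π_1 + 1/4·π_2 + 1/4·π_3 + 1/8·π_4
  normalize: π_0 + π_1 + π_2 + π_3 + π_4 = 1
Solving the linear system gives exactly π = [153/896, 209/896, 11/56, 25/128, 183/896].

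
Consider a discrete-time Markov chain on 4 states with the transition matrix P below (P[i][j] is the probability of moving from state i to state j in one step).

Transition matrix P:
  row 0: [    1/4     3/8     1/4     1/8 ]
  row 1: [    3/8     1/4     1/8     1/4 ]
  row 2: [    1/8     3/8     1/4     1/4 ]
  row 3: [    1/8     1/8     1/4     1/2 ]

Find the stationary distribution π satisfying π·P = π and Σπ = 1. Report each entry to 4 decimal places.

Balance equations π_j = Σ_i π_i·P[i][j]:
  π_0 = 1/4·π_0 + 3/8·π_1 + 1/8·π_2 + 1/8·π_3
  π_1 = 3/8·π_0 + 1/4·π_1 + 3/8·π_2 + 1/8·π_3
  π_2 = 1/4·π_0 + 1/8·π_1 + 1/4·π_2 + 1/4·π_3
  normalize: π_0 + π_1 + π_2 + π_3 = 1
Solving the linear system gives exactly π = [41/187, 50/187, 81/374, 111/374].

π = [0.2193, 0.2674, 0.2166, 0.2968]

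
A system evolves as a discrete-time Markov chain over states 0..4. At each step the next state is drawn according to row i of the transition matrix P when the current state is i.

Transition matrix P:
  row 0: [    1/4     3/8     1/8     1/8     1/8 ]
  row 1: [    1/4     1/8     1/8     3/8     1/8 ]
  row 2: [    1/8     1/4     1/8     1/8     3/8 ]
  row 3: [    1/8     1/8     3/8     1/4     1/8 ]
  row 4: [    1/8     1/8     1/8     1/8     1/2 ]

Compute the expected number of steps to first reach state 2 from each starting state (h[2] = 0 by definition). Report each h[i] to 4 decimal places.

First-step conditioning: h[2] = 0; for i ≠ 2, h[i] = 1 + Σ_k P[i][k]·h[k].
  h[0] = 1 + 1/4·h[0] + 3/8·h[1] + 1/8·h[3] + 1/8·h[4]
  h[1] = 1 + 1/4·h[0] + 1/8·h[1] + 3/8·h[3] + 1/8·h[4]
  h[3] = 1 + 1/8·h[0] + 1/8·h[1] + 1/4·h[3] + 1/8·h[4]
  h[4] = 1 + 1/8·h[0] + 1/8·h[1] + 1/8·h[3] + 1/2·h[4]
Solving the 4×4 linear system over states ≠ 2 gives exactly h = [1480/261, 1400/261, 0, 120/29, 168/29] (h[2] = 0 is the target).

h = [5.6705, 5.3640, 0.0000, 4.1379, 5.7931]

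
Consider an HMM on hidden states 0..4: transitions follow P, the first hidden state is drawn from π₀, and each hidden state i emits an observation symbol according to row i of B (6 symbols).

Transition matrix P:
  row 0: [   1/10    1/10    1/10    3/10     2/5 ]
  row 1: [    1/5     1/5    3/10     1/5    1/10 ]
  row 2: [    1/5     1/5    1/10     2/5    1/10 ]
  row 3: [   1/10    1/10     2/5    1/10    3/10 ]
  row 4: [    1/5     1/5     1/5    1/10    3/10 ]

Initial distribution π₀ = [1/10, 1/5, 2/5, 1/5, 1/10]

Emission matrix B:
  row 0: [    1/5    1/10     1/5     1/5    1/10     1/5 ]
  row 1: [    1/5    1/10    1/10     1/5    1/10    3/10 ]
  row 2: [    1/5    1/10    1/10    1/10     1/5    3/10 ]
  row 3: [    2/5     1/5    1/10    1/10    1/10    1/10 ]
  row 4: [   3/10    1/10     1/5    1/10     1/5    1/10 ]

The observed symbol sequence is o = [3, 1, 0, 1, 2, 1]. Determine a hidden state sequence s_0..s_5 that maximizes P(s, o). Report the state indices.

path = [2, 3, 2, 3, 2, 3]

t=0: δ = [2.000e-02, 4.000e-02, 4.000e-02, 2.000e-02, 1.000e-02]  (obs o_0=3)
t=1: δ = [8.000e-04, 8.000e-04, 1.200e-03, 3.200e-03, 8.000e-04]  ψ = [1, 1, 1, 2, 0]  (obs o_1=1)
t=2: δ = [6.400e-05, 6.400e-05, 2.560e-04, 1.920e-04, 2.880e-04]  ψ = [3, 3, 3, 2, 3]  (obs o_2=0)
t=3: δ = [5.760e-06, 5.760e-06, 7.680e-06, 2.048e-05, 8.640e-06]  ψ = [4, 4, 3, 2, 4]  (obs o_3=1)
t=4: δ = [4.096e-07, 2.048e-07, 8.192e-07, 3.072e-07, 1.229e-06]  ψ = [3, 3, 3, 2, 3]  (obs o_4=2)
t=5: δ = [2.458e-08, 2.458e-08, 2.458e-08, 6.554e-08, 3.686e-08]  ψ = [4, 4, 4, 2, 4]  (obs o_5=1)
backtrack: best end state = 3; path = [2, 3, 2, 3, 2, 3]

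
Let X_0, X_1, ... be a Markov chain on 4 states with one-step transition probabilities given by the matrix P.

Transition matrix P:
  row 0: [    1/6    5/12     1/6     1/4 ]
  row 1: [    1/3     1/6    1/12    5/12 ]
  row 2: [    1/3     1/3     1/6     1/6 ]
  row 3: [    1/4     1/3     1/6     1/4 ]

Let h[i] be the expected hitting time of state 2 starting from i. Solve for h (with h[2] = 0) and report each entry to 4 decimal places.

First-step conditioning: h[2] = 0; for i ≠ 2, h[i] = 1 + Σ_k P[i][k]·h[k].
  h[0] = 1 + 1/6·h[0] + 5/12·h[1] + 1/4·h[3]
  h[1] = 1 + 1/3·h[0] + 1/6·h[1] + 5/12·h[3]
  h[3] = 1 + 1/4·h[0] + 1/3·h[1] + 1/4·h[3]
Solving the 3×3 linear system over states ≠ 2 gives exactly h = [2184/307, 2328/307, 0, 2172/307] (h[2] = 0 is the target).

h = [7.1140, 7.5831, 0.0000, 7.0749]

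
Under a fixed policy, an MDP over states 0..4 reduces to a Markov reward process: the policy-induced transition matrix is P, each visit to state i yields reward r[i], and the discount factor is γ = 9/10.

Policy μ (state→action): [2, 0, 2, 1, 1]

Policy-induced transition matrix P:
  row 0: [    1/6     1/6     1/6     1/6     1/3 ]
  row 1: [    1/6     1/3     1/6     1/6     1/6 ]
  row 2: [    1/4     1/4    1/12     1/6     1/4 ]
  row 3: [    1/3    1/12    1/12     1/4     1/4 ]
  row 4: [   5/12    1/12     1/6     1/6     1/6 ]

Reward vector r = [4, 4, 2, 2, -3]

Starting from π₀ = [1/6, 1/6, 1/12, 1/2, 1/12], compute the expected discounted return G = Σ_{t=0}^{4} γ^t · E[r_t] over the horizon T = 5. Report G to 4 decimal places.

G = 7.4208

t=0: π = [0.1667, 0.1667, 0.0833, 0.5000, 0.0833], E[r] = 2.2500, γ^t·E[r] = 2.250000, running G = 2.250000
t=1: π = [0.2778, 0.1528, 0.1181, 0.2083, 0.2431], E[r] = 1.6458, γ^t·E[r] = 1.481250, running G = 3.731250
t=2: π = [0.2720, 0.1644, 0.1395, 0.1840, 0.2402], E[r] = 1.6719, γ^t·E[r] = 1.354219, running G = 5.085469
t=3: π = [0.2690, 0.1703, 0.1397, 0.1820, 0.2390], E[r] = 1.6839, γ^t·E[r] = 1.227551, running G = 6.313020
t=4: π = [0.2684, 0.1716, 0.1399, 0.1818, 0.2383], E[r] = 1.6885, γ^t·E[r] = 1.107794, running G = 7.420813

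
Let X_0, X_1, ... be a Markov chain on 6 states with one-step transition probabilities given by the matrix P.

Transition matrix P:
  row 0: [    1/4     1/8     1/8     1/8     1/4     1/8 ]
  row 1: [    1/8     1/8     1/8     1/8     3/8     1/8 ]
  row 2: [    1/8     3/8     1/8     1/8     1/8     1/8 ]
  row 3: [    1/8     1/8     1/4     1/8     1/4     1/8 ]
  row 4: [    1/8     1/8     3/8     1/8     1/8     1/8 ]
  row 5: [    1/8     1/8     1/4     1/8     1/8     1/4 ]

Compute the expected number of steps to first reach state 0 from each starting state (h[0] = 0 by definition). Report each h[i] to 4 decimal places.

h = [0.0000, 8.0000, 8.0000, 8.0000, 8.0000, 8.0000]

First-step conditioning: h[0] = 0; for i ≠ 0, h[i] = 1 + Σ_k P[i][k]·h[k].
  h[1] = 1 + 1/8·h[1] + 1/8·h[2] + 1/8·h[3] + 3/8·h[4] + 1/8·h[5]
  h[2] = 1 + 3/8·h[1] + 1/8·h[2] + 1/8·h[3] + 1/8·h[4] + 1/8·h[5]
  h[3] = 1 + 1/8·h[1] + 1/4·h[2] + 1/8·h[3] + 1/4·h[4] + 1/8·h[5]
  h[4] = 1 + 1/8·h[1] + 3/8·h[2] + 1/8·h[3] + 1/8·h[4] + 1/8·h[5]
  h[5] = 1 + 1/8·h[1] + 1/4·h[2] + 1/8·h[3] + 1/8·h[4] + 1/4·h[5]
Solving the 5×5 linear system over states ≠ 0 gives exactly h = [0, 8, 8, 8, 8, 8] (h[0] = 0 is the target).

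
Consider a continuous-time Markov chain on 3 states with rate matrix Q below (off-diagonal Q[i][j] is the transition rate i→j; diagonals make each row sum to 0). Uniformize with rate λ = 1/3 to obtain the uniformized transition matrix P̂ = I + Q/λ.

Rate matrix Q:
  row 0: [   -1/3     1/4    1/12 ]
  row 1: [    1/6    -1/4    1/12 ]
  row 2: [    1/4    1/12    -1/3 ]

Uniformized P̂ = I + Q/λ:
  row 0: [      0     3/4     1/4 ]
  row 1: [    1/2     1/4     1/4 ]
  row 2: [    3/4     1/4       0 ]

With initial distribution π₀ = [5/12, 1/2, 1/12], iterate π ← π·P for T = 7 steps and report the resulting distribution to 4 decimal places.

t=0: π = [0.4167, 0.5000, 0.0833]
t=1: π = [0.3125, 0.4583, 0.2292]
t=2: π = [0.4010, 0.4063, 0.1927]
t=3: π = [0.3477, 0.4505, 0.2018]
t=4: π = [0.3766, 0.4238, 0.1995]
t=5: π = [0.3616, 0.4383, 0.2001]
t=6: π = [0.3692, 0.4308, 0.2000]
t=7: π = [0.3654, 0.4346, 0.2000]

π = [0.3654, 0.4346, 0.2000]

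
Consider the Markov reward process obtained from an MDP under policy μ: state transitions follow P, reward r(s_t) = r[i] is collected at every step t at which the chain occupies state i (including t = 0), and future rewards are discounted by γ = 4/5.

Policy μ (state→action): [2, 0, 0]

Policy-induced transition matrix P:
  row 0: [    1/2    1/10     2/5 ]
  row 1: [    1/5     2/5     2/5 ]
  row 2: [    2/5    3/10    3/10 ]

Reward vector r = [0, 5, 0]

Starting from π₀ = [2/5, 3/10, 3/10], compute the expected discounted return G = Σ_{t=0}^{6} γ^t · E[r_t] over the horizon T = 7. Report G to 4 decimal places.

G = 5.1634

t=0: π = [0.4000, 0.3000, 0.3000], E[r] = 1.5000, γ^t·E[r] = 1.500000, running G = 1.500000
t=1: π = [0.3800, 0.2500, 0.3700], E[r] = 1.2500, γ^t·E[r] = 1.000000, running G = 2.500000
t=2: π = [0.3880, 0.2490, 0.3630], E[r] = 1.2450, γ^t·E[r] = 0.796800, running G = 3.296800
t=3: π = [0.3890, 0.2473, 0.3637], E[r] = 1.2365, γ^t·E[r] = 0.633088, running G = 3.929888
t=4: π = [0.3894, 0.2469, 0.3636], E[r] = 1.2347, γ^t·E[r] = 0.505713, running G = 4.435601
t=5: π = [0.3896, 0.2468, 0.3636], E[r] = 1.2340, γ^t·E[r] = 0.404365, running G = 4.839966
t=6: π = [0.3896, 0.2468, 0.3636], E[r] = 1.2338, γ^t·E[r] = 0.323445, running G = 5.163411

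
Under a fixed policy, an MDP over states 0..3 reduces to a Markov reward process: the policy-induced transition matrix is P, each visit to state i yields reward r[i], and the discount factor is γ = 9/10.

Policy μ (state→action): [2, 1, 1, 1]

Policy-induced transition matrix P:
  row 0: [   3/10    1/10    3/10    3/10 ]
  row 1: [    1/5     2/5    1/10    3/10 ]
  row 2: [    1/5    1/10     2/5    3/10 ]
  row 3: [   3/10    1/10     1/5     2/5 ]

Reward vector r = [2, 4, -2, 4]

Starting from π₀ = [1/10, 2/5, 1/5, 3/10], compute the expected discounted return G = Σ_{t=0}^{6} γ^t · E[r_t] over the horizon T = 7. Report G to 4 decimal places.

G = 11.0610

t=0: π = [0.1000, 0.4000, 0.2000, 0.3000], E[r] = 2.6000, γ^t·E[r] = 2.600000, running G = 2.600000
t=1: π = [0.2400, 0.2200, 0.2100, 0.3300], E[r] = 2.2600, γ^t·E[r] = 2.034000, running G = 4.634000
t=2: π = [0.2570, 0.1660, 0.2440, 0.3330], E[r] = 2.0220, γ^t·E[r] = 1.637820, running G = 6.271820
t=3: π = [0.2590, 0.1498, 0.2579, 0.3333], E[r] = 1.9346, γ^t·E[r] = 1.410323, running G = 7.682143
t=4: π = [0.2592, 0.1449, 0.2625, 0.3333], E[r] = 1.9065, γ^t·E[r] = 1.250881, running G = 8.933024
t=5: π = [0.2593, 0.1435, 0.2639, 0.3333], E[r] = 1.8979, γ^t·E[r] = 1.120699, running G = 10.053724
t=6: π = [0.2593, 0.1430, 0.2644, 0.3333], E[r] = 1.8953, γ^t·E[r] = 1.007242, running G = 11.060965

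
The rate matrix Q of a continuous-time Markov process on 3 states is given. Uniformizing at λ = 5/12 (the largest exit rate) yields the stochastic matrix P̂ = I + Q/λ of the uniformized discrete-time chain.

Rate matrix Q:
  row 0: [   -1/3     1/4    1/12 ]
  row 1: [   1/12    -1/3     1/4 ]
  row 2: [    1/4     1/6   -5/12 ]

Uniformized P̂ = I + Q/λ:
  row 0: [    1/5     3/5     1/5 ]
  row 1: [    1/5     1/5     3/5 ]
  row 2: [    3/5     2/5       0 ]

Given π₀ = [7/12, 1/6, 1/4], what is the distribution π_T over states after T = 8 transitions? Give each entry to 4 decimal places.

t=0: π = [0.5833, 0.1667, 0.2500]
t=1: π = [0.3000, 0.4833, 0.2167]
t=2: π = [0.2867, 0.3633, 0.3500]
t=3: π = [0.3400, 0.3847, 0.2753]
t=4: π = [0.3101, 0.3911, 0.2988]
t=5: π = [0.3195, 0.3838, 0.2967]
t=6: π = [0.3187, 0.3871, 0.2942]
t=7: π = [0.3177, 0.3863, 0.2960]
t=8: π = [0.3184, 0.3863, 0.2953]

π = [0.3184, 0.3863, 0.2953]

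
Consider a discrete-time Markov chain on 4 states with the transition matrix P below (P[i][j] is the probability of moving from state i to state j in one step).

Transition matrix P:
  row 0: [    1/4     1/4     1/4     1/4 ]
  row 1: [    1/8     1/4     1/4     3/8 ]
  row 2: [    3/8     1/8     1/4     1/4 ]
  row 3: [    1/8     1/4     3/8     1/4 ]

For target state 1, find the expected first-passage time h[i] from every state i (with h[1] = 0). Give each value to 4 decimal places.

First-step conditioning: h[1] = 0; for i ≠ 1, h[i] = 1 + Σ_k P[i][k]·h[k].
  h[0] = 1 + 1/4·h[0] + 1/4·h[2] + 1/4·h[3]
  h[2] = 1 + 3/8·h[0] + 1/4·h[2] + 1/4·h[3]
  h[3] = 1 + 1/8·h[0] + 3/8·h[2] + 1/4·h[3]
Solving the 3×3 linear system over states ≠ 1 gives exactly h = [256/55, 0, 288/55, 52/11] (h[1] = 0 is the target).

h = [4.6545, 0.0000, 5.2364, 4.7273]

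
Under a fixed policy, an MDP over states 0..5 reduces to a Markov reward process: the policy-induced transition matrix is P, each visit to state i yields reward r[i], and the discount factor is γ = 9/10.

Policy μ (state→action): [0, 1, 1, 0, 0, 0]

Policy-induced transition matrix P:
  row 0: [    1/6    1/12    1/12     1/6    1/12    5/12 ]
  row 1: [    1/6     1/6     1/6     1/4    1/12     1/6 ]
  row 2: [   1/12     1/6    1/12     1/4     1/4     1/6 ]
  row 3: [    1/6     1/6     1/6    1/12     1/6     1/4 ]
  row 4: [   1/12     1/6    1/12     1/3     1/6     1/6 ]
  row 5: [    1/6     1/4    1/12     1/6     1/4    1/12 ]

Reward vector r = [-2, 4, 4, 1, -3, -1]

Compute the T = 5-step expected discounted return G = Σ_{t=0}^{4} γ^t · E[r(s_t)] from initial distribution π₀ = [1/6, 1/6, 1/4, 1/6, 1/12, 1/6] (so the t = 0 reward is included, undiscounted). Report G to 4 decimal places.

G = 2.1420

t=0: π = [0.1667, 0.1667, 0.2500, 0.1667, 0.0833, 0.1667], E[r] = 1.0833, γ^t·E[r] = 1.083333, running G = 1.083333
t=1: π = [0.1389, 0.1667, 0.1111, 0.2014, 0.1736, 0.2083], E[r] = 0.3056, γ^t·E[r] = 0.275000, running G = 1.358333
t=2: π = [0.1429, 0.1725, 0.1140, 0.2020, 0.1678, 0.2008], E[r] = 0.3576, γ^t·E[r] = 0.289688, running G = 1.648021
t=3: π = [0.1432, 0.1715, 0.1145, 0.2017, 0.1666, 0.2025], E[r] = 0.3571, γ^t·E[r] = 0.260297, running G = 1.908318
t=4: π = [0.1432, 0.1716, 0.1144, 0.2015, 0.1669, 0.2024], E[r] = 0.3562, γ^t·E[r] = 0.233682, running G = 2.142000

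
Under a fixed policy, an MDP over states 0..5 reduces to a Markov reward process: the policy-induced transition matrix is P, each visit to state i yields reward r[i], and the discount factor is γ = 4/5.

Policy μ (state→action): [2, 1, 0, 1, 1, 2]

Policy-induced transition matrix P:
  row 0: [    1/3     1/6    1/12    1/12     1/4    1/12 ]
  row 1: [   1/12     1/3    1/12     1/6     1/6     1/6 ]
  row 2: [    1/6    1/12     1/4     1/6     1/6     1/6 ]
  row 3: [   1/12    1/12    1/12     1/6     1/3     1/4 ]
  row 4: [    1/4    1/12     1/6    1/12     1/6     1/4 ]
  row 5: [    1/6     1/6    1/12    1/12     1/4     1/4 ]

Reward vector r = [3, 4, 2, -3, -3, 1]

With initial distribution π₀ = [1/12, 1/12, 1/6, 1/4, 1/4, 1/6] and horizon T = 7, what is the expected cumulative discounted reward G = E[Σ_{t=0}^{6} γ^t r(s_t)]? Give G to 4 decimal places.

t=0: π = [0.0833, 0.0833, 0.1667, 0.2500, 0.2500, 0.1667], E[r] = -0.4167, γ^t·E[r] = -0.416667, running G = -0.416667
t=1: π = [0.1736, 0.1250, 0.1319, 0.1250, 0.2292, 0.2153], E[r] = 0.4375, γ^t·E[r] = 0.350000, running G = -0.066667
t=2: π = [0.1939, 0.1470, 0.1244, 0.1152, 0.2199, 0.1997], E[r] = 0.6128, γ^t·E[r] = 0.392222, running G = 0.325556
t=3: π = [0.1955, 0.1529, 0.1224, 0.1155, 0.2187, 0.1951], E[r] = 0.6351, γ^t·E[r] = 0.325185, running G = 0.650741
t=4: π = [0.1951, 0.1541, 0.1220, 0.1159, 0.2185, 0.1945], E[r] = 0.6370, γ^t·E[r] = 0.260895, running G = 0.911636
t=5: π = [0.1949, 0.1543, 0.1219, 0.1160, 0.2184, 0.1945], E[r] = 0.6368, γ^t·E[r] = 0.208677, running G = 1.120313
t=6: π = [0.1948, 0.1544, 0.1218, 0.1160, 0.2184, 0.1945], E[r] = 0.6367, γ^t·E[r] = 0.166916, running G = 1.287229

G = 1.2872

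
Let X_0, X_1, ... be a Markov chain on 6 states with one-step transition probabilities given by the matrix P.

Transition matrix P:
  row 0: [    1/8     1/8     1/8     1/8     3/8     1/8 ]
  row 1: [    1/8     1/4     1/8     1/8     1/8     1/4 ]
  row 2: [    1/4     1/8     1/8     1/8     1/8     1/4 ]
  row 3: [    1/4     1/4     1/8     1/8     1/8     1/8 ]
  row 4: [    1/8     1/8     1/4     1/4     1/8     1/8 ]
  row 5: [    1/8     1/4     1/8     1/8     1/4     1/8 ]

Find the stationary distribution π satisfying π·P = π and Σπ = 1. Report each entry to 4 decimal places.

Balance equations π_j = Σ_i π_i·P[i][j]:
  π_0 = 1/8·π_0 + 1/8·π_1 + 1/4·π_2 + 1/4·π_3 + 1/8·π_4 + 1/8·π_5
  π_1 = 1/8·π_0 + 1/4·π_1 + 1/8·π_2 + 1/4·π_3 + 1/8·π_4 + 1/4·π_5
  π_2 = 1/8·π_0 + 1/8·π_1 + 1/8·π_2 + 1/8·π_3 + 1/4·π_4 + 1/8·π_5
  π_3 = 1/8·π_0 + 1/8·π_1 + 1/8·π_2 + 1/8·π_3 + 1/4·π_4 + 1/8·π_5
  π_4 = 3/8·π_0 + 1/8·π_1 + 1/8·π_2 + 1/8·π_3 + 1/8·π_4 + 1/4·π_5
  normalize: π_0 + π_1 + π_2 + π_3 + π_4 + π_5 = 1
Solving the linear system gives exactly π = [753/4646, 873/4646, 689/4646, 689/4646, 433/2323, 388/2323].

π = [0.1621, 0.1879, 0.1483, 0.1483, 0.1864, 0.1670]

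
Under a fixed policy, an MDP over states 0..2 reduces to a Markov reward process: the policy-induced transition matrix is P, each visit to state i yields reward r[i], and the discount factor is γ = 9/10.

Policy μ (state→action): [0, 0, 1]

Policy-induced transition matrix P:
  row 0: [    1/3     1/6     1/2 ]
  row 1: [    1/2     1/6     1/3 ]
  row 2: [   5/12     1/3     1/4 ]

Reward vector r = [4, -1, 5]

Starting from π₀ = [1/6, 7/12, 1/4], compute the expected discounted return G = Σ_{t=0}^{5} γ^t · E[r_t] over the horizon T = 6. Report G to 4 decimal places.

G = 13.3163

t=0: π = [0.1667, 0.5833, 0.2500], E[r] = 1.3333, γ^t·E[r] = 1.333333, running G = 1.333333
t=1: π = [0.4514, 0.2083, 0.3403], E[r] = 3.2986, γ^t·E[r] = 2.968750, running G = 4.302083
t=2: π = [0.3964, 0.2234, 0.3802], E[r] = 3.2633, γ^t·E[r] = 2.643281, running G = 6.945365
t=3: π = [0.4022, 0.2300, 0.3677], E[r] = 3.2175, γ^t·E[r] = 2.345590, running G = 9.290954
t=4: π = [0.4023, 0.2280, 0.3697], E[r] = 3.2300, γ^t·E[r] = 2.119181, running G = 11.410135
t=5: π = [0.4021, 0.2283, 0.3696], E[r] = 3.2281, γ^t·E[r] = 1.906180, running G = 13.316315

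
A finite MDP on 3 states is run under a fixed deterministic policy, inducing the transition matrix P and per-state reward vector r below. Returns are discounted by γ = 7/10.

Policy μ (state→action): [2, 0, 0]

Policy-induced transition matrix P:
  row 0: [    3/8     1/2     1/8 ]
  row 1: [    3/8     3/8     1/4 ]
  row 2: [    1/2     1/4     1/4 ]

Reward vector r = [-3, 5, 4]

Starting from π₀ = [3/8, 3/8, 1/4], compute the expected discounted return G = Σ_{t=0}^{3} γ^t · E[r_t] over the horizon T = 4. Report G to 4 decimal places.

G = 4.1647

t=0: π = [0.3750, 0.3750, 0.2500], E[r] = 1.7500, γ^t·E[r] = 1.750000, running G = 1.750000
t=1: π = [0.4063, 0.3906, 0.2031], E[r] = 1.5469, γ^t·E[r] = 1.082813, running G = 2.832813
t=2: π = [0.4004, 0.4004, 0.1992], E[r] = 1.5977, γ^t·E[r] = 0.782852, running G = 3.615664
t=3: π = [0.3999, 0.4001, 0.2000], E[r] = 1.6008, γ^t·E[r] = 0.549085, running G = 4.164749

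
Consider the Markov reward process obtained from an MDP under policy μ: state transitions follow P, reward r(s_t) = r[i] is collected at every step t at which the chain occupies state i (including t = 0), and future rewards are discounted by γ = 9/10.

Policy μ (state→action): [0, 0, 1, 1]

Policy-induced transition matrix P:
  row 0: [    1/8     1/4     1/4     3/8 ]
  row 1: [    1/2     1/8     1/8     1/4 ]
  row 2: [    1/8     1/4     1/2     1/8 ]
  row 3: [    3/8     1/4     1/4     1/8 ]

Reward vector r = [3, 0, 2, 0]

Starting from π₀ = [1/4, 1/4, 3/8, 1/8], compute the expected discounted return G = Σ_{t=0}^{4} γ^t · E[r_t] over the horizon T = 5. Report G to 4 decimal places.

G = 5.7743

t=0: π = [0.2500, 0.2500, 0.3750, 0.1250], E[r] = 1.5000, γ^t·E[r] = 1.500000, running G = 1.500000
t=1: π = [0.2500, 0.2188, 0.3125, 0.2188], E[r] = 1.3750, γ^t·E[r] = 1.237500, running G = 2.737500
t=2: π = [0.2617, 0.2227, 0.3008, 0.2148], E[r] = 1.3867, γ^t·E[r] = 1.123242, running G = 3.860742
t=3: π = [0.2622, 0.2222, 0.2974, 0.2183], E[r] = 1.3813, γ^t·E[r] = 1.007002, running G = 4.867745
t=4: π = [0.2629, 0.2222, 0.2966, 0.2183], E[r] = 1.3818, γ^t·E[r] = 0.906583, running G = 5.774327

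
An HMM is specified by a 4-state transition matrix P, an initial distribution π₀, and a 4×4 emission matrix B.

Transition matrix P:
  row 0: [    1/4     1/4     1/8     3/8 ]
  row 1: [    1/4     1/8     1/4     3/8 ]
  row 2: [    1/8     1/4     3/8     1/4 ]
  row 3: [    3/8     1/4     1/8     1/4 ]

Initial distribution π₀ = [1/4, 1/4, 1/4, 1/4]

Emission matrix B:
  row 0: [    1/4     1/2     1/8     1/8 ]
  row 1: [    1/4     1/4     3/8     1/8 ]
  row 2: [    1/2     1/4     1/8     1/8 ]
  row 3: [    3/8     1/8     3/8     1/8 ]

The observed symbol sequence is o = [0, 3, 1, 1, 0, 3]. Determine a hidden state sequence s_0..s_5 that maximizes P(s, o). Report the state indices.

path = [2, 3, 0, 0, 3, 0]

t=0: δ = [6.250e-02, 6.250e-02, 1.250e-01, 9.375e-02]  (obs o_0=0)
t=1: δ = [4.395e-03, 3.906e-03, 5.859e-03, 3.906e-03]  ψ = [3, 2, 2, 2]  (obs o_1=3)
t=2: δ = [7.324e-04, 3.662e-04, 5.493e-04, 2.060e-04]  ψ = [3, 2, 2, 0]  (obs o_2=1)
t=3: δ = [9.155e-05, 4.578e-05, 5.150e-05, 3.433e-05]  ψ = [0, 0, 2, 0]  (obs o_3=1)
t=4: δ = [5.722e-06, 5.722e-06, 9.656e-06, 1.287e-05]  ψ = [0, 0, 2, 0]  (obs o_4=0)
t=5: δ = [6.035e-07, 4.023e-07, 4.526e-07, 4.023e-07]  ψ = [3, 3, 2, 3]  (obs o_5=3)
backtrack: best end state = 0; path = [2, 3, 0, 0, 3, 0]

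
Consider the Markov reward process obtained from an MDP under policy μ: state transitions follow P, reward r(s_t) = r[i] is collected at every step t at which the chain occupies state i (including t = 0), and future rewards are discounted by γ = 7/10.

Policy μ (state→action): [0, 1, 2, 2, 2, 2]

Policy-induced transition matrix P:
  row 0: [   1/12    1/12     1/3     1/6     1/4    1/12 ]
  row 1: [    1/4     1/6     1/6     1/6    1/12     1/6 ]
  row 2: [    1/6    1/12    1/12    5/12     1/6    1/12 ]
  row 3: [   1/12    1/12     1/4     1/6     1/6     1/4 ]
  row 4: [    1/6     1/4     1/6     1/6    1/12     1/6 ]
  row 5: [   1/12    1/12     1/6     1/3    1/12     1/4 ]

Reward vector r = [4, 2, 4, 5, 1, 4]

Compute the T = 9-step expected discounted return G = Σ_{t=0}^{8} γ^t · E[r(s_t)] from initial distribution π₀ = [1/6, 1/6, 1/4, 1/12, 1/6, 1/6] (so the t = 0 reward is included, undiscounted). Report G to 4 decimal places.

G = 11.1309

t=0: π = [0.1667, 0.1667, 0.2500, 0.0833, 0.1667, 0.1667], E[r] = 3.2500, γ^t·E[r] = 3.250000, running G = 3.250000
t=1: π = [0.1458, 0.1250, 0.1806, 0.2569, 0.1389, 0.1528], E[r] = 3.5903, γ^t·E[r] = 2.513194, running G = 5.763194
t=2: π = [0.1308, 0.1169, 0.1973, 0.2373, 0.1441, 0.1736], E[r] = 3.5712, γ^t·E[r] = 1.749878, running G = 7.513073
t=3: π = [0.1313, 0.1171, 0.1918, 0.2449, 0.1413, 0.1736], E[r] = 3.5867, γ^t·E[r] = 1.230241, running G = 8.743314
t=4: π = [0.1306, 0.1166, 0.1930, 0.2435, 0.1416, 0.1746], E[r] = 3.5854, γ^t·E[r] = 0.860861, running G = 9.604175
t=5: π = [0.1307, 0.1167, 0.1926, 0.2440, 0.1415, 0.1745], E[r] = 3.5863, γ^t·E[r] = 0.602744, running G = 10.206919
t=6: π = [0.1306, 0.1166, 0.1927, 0.2439, 0.1415, 0.1746], E[r] = 3.5862, γ^t·E[r] = 0.421908, running G = 10.628827
t=7: π = [0.1306, 0.1166, 0.1927, 0.2439, 0.1415, 0.1746], E[r] = 3.5862, γ^t·E[r] = 0.295339, running G = 10.924167
t=8: π = [0.1306, 0.1166, 0.1927, 0.2439, 0.1415, 0.1746], E[r] = 3.5862, γ^t·E[r] = 0.206737, running G = 11.130904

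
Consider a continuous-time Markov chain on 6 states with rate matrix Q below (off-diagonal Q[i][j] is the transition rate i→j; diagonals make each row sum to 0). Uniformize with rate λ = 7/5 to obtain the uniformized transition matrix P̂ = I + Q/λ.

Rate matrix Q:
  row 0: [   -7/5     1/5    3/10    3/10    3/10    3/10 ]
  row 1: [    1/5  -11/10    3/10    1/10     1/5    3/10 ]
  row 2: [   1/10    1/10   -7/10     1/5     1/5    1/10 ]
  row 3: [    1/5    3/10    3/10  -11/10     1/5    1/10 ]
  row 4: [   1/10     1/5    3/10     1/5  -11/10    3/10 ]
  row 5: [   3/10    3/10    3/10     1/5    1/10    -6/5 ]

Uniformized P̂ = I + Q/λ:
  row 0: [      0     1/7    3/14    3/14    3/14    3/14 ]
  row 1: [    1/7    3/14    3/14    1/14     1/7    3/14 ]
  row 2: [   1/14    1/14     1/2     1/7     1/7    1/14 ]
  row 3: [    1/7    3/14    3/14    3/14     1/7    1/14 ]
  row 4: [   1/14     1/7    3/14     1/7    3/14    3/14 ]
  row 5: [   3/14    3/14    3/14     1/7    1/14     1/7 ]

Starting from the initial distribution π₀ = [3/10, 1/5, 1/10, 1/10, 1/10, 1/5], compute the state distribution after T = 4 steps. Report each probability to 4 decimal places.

π = [0.1059, 0.1537, 0.2987, 0.1501, 0.1511, 0.1405]

t=0: π = [0.3000, 0.2000, 0.1000, 0.1000, 0.1000, 0.2000]
t=1: π = [0.1000, 0.1714, 0.2429, 0.1571, 0.1571, 0.1714]
t=2: π = [0.1122, 0.1612, 0.2837, 0.1490, 0.1490, 0.1449]
t=3: π = [0.1063, 0.1551, 0.2953, 0.1500, 0.1512, 0.1421]
t=4: π = [0.1059, 0.1537, 0.2987, 0.1501, 0.1511, 0.1405]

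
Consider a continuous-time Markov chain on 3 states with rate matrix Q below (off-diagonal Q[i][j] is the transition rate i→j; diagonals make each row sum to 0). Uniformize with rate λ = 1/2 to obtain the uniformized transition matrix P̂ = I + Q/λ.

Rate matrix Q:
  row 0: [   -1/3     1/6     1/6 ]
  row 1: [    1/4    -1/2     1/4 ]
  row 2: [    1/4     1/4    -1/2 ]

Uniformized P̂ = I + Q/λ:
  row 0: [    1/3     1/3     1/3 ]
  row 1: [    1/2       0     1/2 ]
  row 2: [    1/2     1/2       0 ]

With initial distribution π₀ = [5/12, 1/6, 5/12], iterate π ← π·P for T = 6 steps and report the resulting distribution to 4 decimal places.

t=0: π = [0.4167, 0.1667, 0.4167]
t=1: π = [0.4306, 0.3472, 0.2222]
t=2: π = [0.4282, 0.2546, 0.3171]
t=3: π = [0.4286, 0.3013, 0.2701]
t=4: π = [0.4286, 0.2779, 0.2935]
t=5: π = [0.4286, 0.2896, 0.2818]
t=6: π = [0.4286, 0.2838, 0.2877]

π = [0.4286, 0.2838, 0.2877]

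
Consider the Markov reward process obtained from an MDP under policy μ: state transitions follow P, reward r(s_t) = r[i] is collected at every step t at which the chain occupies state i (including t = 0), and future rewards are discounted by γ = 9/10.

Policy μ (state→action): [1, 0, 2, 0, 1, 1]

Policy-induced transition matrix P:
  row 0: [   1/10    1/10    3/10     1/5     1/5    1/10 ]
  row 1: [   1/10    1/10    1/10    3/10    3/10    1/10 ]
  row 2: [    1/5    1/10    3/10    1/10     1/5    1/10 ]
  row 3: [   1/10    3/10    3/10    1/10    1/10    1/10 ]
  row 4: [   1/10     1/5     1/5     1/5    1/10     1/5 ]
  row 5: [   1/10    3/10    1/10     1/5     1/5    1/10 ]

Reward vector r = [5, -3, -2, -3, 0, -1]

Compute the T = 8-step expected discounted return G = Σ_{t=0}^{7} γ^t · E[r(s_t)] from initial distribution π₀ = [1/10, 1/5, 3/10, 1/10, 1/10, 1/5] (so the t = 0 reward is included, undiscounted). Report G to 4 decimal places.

G = -5.9086

t=0: π = [0.1000, 0.2000, 0.3000, 0.1000, 0.1000, 0.2000], E[r] = -1.2000, γ^t·E[r] = -1.200000, running G = -1.200000
t=1: π = [0.1300, 0.1700, 0.2100, 0.1800, 0.2000, 0.1100], E[r] = -0.9300, γ^t·E[r] = -0.837000, running G = -2.037000
t=2: π = [0.1210, 0.1780, 0.2240, 0.1780, 0.1790, 0.1200], E[r] = -1.0310, γ^t·E[r] = -0.835110, running G = -2.872110
t=3: π = [0.1224, 0.1775, 0.2225, 0.1776, 0.1821, 0.1179], E[r] = -1.0162, γ^t·E[r] = -0.740810, running G = -3.612920
t=4: π = [0.1223, 0.1773, 0.2227, 0.1777, 0.1818, 0.1182], E[r] = -1.0175, γ^t·E[r] = -0.667601, running G = -4.280521
t=5: π = [0.1223, 0.1774, 0.2227, 0.1777, 0.1818, 0.1182], E[r] = -1.0174, γ^t·E[r] = -0.600777, running G = -4.881298
t=6: π = [0.1223, 0.1774, 0.2227, 0.1777, 0.1818, 0.1182], E[r] = -1.0174, γ^t·E[r] = -0.540681, running G = -5.421979
t=7: π = [0.1223, 0.1774, 0.2227, 0.1777, 0.1818, 0.1182], E[r] = -1.0174, γ^t·E[r] = -0.486618, running G = -5.908597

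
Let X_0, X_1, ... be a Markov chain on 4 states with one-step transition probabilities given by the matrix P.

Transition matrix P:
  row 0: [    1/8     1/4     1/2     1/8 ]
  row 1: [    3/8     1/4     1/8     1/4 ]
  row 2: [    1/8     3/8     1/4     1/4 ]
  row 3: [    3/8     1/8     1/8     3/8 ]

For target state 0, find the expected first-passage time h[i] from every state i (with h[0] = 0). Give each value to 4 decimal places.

h = [0.0000, 2.9474, 3.7895, 2.9474]

First-step conditioning: h[0] = 0; for i ≠ 0, h[i] = 1 + Σ_k P[i][k]·h[k].
  h[1] = 1 + 1/4·h[1] + 1/8·h[2] + 1/4·h[3]
  h[2] = 1 + 3/8·h[1] + 1/4·h[2] + 1/4·h[3]
  h[3] = 1 + 1/8·h[1] + 1/8·h[2] + 3/8·h[3]
Solving the 3×3 linear system over states ≠ 0 gives exactly h = [0, 56/19, 72/19, 56/19] (h[0] = 0 is the target).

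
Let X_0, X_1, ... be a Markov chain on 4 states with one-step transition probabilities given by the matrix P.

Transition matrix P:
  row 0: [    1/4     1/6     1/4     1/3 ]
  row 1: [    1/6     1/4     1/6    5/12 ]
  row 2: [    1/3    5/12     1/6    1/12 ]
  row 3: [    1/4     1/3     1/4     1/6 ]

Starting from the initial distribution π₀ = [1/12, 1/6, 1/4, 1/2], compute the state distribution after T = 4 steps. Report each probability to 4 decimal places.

π = [0.2436, 0.2863, 0.2086, 0.2615]

t=0: π = [0.0833, 0.1667, 0.2500, 0.5000]
t=1: π = [0.2569, 0.3264, 0.2153, 0.2014]
t=2: π = [0.2407, 0.2813, 0.2049, 0.2731]
t=3: π = [0.2436, 0.2868, 0.2095, 0.2600]
t=4: π = [0.2436, 0.2863, 0.2086, 0.2615]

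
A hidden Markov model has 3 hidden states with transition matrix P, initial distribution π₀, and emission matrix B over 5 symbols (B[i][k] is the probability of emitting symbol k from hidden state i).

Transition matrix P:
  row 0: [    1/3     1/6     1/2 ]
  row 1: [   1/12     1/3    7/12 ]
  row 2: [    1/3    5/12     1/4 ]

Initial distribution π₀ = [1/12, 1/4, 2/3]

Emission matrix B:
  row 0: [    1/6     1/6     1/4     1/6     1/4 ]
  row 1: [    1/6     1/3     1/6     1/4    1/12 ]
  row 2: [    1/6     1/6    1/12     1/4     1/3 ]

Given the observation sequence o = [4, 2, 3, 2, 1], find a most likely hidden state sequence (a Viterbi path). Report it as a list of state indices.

path = [2, 0, 2, 1, 1]

t=0: δ = [2.083e-02, 2.083e-02, 2.222e-01]  (obs o_0=4)
t=1: δ = [1.852e-02, 1.543e-02, 4.630e-03]  ψ = [2, 2, 2]  (obs o_1=2)
t=2: δ = [1.029e-03, 1.286e-03, 2.315e-03]  ψ = [0, 1, 0]  (obs o_2=3)
t=3: δ = [1.929e-04, 1.608e-04, 6.251e-05]  ψ = [2, 2, 1]  (obs o_3=2)
t=4: δ = [1.072e-05, 1.786e-05, 1.608e-05]  ψ = [0, 1, 0]  (obs o_4=1)
backtrack: best end state = 1; path = [2, 0, 2, 1, 1]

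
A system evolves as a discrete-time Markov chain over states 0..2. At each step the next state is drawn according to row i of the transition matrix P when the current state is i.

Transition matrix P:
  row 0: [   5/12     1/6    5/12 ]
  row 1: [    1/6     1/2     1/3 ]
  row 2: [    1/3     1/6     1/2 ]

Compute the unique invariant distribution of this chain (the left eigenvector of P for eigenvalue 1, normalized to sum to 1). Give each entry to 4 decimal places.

π = [0.3182, 0.2500, 0.4318]

Balance equations π_j = Σ_i π_i·P[i][j]:
  π_0 = 5/12·π_0 + 1/6·π_1 + 1/3·π_2
  π_1 = 1/6·π_0 + 1/2·π_1 + 1/6·π_2
  normalize: π_0 + π_1 + π_2 = 1
Solving the linear system gives exactly π = [7/22, 1/4, 19/44].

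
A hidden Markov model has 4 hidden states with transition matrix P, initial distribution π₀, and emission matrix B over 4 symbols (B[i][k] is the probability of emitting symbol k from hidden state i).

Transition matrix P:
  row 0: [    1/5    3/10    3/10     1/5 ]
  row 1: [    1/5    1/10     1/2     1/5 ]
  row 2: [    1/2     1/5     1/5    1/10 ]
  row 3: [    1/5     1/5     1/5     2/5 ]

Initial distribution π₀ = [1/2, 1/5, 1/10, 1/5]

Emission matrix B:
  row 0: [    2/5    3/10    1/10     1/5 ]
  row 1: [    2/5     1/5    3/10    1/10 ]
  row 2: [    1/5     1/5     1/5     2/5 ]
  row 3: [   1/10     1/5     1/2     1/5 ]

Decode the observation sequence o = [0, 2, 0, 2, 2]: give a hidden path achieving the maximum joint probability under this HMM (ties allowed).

path = [0, 2, 0, 3, 3]

t=0: δ = [2.000e-01, 8.000e-02, 2.000e-02, 2.000e-02]  (obs o_0=0)
t=1: δ = [4.000e-03, 1.800e-02, 1.200e-02, 2.000e-02]  ψ = [0, 0, 0, 0]  (obs o_1=2)
t=2: δ = [2.400e-03, 1.600e-03, 1.800e-03, 8.000e-04]  ψ = [2, 3, 1, 3]  (obs o_2=0)
t=3: δ = [9.000e-05, 2.160e-04, 1.600e-04, 2.400e-04]  ψ = [2, 0, 1, 0]  (obs o_3=2)
t=4: δ = [8.000e-06, 1.440e-05, 2.160e-05, 4.800e-05]  ψ = [2, 3, 1, 3]  (obs o_4=2)
backtrack: best end state = 3; path = [0, 2, 0, 3, 3]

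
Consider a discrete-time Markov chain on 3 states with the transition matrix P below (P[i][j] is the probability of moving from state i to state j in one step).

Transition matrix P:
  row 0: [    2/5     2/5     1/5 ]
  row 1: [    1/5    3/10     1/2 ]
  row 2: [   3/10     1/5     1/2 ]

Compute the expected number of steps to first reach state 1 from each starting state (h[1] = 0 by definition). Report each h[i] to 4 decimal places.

First-step conditioning: h[1] = 0; for i ≠ 1, h[i] = 1 + Σ_k P[i][k]·h[k].
  h[0] = 1 + 2/5·h[0] + 1/5·h[2]
  h[2] = 1 + 3/10·h[0] + 1/2·h[2]
Solving the 2×2 linear system over states ≠ 1 gives exactly h = [35/12, 0, 15/4] (h[1] = 0 is the target).

h = [2.9167, 0.0000, 3.7500]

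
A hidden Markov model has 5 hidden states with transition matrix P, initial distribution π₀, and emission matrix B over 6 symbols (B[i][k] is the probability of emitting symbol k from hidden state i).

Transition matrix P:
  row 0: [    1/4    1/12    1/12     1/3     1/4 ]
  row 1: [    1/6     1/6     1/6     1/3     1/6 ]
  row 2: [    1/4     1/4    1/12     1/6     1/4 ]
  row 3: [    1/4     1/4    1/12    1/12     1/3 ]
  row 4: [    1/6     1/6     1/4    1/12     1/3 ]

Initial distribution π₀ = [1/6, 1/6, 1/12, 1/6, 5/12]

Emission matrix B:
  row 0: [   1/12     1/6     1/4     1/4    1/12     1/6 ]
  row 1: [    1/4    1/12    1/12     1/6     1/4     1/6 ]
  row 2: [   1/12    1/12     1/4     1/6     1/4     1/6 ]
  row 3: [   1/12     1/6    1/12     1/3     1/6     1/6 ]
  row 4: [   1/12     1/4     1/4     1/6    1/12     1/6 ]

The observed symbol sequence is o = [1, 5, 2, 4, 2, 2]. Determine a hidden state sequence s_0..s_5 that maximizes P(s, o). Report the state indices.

t=0: δ = [2.778e-02, 1.389e-02, 6.944e-03, 2.778e-02, 1.042e-01]  (obs o_0=1)
t=1: δ = [2.894e-03, 2.894e-03, 4.340e-03, 1.543e-03, 5.787e-03]  ψ = [4, 4, 4, 0, 4]  (obs o_1=5)
t=2: δ = [2.713e-04, 9.042e-05, 3.617e-04, 8.038e-05, 4.823e-04]  ψ = [2, 2, 4, 0, 4]  (obs o_2=2)
t=3: δ = [7.535e-06, 2.261e-05, 3.014e-05, 1.507e-05, 1.340e-05]  ψ = [2, 2, 4, 0, 4]  (obs o_3=4)
t=4: δ = [1.884e-06, 6.279e-07, 9.419e-07, 6.279e-07, 1.884e-06]  ψ = [2, 2, 1, 1, 2]  (obs o_4=2)
t=5: δ = [1.177e-07, 2.616e-08, 1.177e-07, 5.233e-08, 1.570e-07]  ψ = [0, 4, 4, 0, 4]  (obs o_5=2)
backtrack: best end state = 4; path = [4, 4, 4, 2, 4, 4]

path = [4, 4, 4, 2, 4, 4]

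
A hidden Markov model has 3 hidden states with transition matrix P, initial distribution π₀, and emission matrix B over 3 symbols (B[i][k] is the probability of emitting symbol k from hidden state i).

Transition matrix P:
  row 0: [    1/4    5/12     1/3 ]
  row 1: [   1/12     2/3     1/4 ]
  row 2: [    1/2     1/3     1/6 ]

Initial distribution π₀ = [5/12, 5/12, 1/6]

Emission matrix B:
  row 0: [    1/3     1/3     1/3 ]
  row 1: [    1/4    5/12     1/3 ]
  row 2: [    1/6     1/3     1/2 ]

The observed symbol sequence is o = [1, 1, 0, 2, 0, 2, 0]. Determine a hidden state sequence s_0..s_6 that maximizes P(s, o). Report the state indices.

path = [1, 1, 1, 1, 1, 1, 1]

t=0: δ = [1.389e-01, 1.736e-01, 5.556e-02]  (obs o_0=1)
t=1: δ = [1.157e-02, 4.823e-02, 1.543e-02]  ψ = [0, 1, 0]  (obs o_1=1)
t=2: δ = [2.572e-03, 8.038e-03, 2.009e-03]  ψ = [2, 1, 1]  (obs o_2=0)
t=3: δ = [3.349e-04, 1.786e-03, 1.005e-03]  ψ = [2, 1, 1]  (obs o_3=2)
t=4: δ = [1.674e-04, 2.977e-04, 7.442e-05]  ψ = [2, 1, 1]  (obs o_4=0)
t=5: δ = [1.395e-05, 6.615e-05, 3.721e-05]  ψ = [0, 1, 1]  (obs o_5=2)
t=6: δ = [6.202e-06, 1.103e-05, 2.756e-06]  ψ = [2, 1, 1]  (obs o_6=0)
backtrack: best end state = 1; path = [1, 1, 1, 1, 1, 1, 1]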